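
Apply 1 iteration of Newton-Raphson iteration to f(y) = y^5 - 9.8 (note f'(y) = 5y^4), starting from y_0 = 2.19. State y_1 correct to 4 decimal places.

1.8372

y_0 = 2.190000: f = 40.575640, f' = 115.012876 → y_1 = 2.190000 - (40.575640)/(115.012876) = 1.837208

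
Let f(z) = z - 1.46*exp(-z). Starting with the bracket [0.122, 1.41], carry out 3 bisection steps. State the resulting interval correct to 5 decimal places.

f(0.122000) = -1.170317, f(1.410000) = 1.053551 (opposite signs)
step 1: m = 0.766000, f(m) = 0.087292 > 0 → root in [0.122000, 0.766000]
step 2: m = 0.444000, f(m) = -0.492540 < 0 → root in [0.444000, 0.766000]
step 3: m = 0.605000, f(m) = -0.192269 < 0 → root in [0.605000, 0.766000]

[0.60500, 0.76600]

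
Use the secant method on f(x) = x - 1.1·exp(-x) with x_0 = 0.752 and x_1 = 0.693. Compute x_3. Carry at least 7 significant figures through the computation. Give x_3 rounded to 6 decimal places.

Secant update: x_(k+1) = x_k − f(x_k)·(x_k − x_(k-1))/(f(x_k) − f(x_(k-1))).
f(x_0) = 0.233435, f(x_1) = 0.142919
x_2 = 0.693000 - (0.142919)·(0.693000 - 0.752000)/(0.142919 - (0.233435)) = 0.599843; f(x_2) = -0.003945
x_3 = 0.599843 - (-0.003945)·(0.599843 - 0.693000)/(-0.003945 - (0.142919)) = 0.602345; f(x_3) = 0.000066

0.602345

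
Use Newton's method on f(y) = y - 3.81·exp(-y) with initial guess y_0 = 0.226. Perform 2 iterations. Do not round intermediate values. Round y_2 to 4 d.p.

1.1580

f'(y) = 1 + 3.81·exp(-y)
y_0 = 0.226000: f = -2.813306, f' = 4.039306 → y_1 = 0.226000 - (-2.813306)/(4.039306) = 0.922483
y_1 = 0.922483: f = -0.592110, f' = 2.514593 → y_2 = 0.922483 - (-0.592110)/(2.514593) = 1.157952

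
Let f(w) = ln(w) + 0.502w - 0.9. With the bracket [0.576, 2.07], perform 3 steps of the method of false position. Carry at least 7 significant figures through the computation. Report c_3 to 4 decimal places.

1.2947

False-position update: c = (a·f(b) − b·f(a))/(f(b) − f(a)); replace the endpoint whose sign matches f(c).
f(0.576000) = -1.162496, f(2.070000) = 0.866689
step 1: c = 1.431895, f(c) = 0.177810 > 0 → new bracket [0.576000, 1.431895]
step 2: c = 1.318349, f(c) = 0.038191 > 0 → new bracket [0.576000, 1.318349]
step 3: c = 1.294736, f(c) = 0.008265 > 0 → new bracket [0.576000, 1.294736]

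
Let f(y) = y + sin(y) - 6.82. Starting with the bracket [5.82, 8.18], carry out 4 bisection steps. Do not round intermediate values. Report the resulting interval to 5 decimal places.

f(5.820000) = -1.446800, f(8.180000) = 2.307325 (opposite signs)
step 1: m = 7.000000, f(m) = 0.836987 > 0 → root in [5.820000, 7.000000]
step 2: m = 6.410000, f(m) = -0.283525 < 0 → root in [6.410000, 7.000000]
step 3: m = 6.705000, f(m) = 0.294417 > 0 → root in [6.410000, 6.705000]
step 4: m = 6.557500, f(m) = 0.008387 > 0 → root in [6.410000, 6.557500]

[6.41000, 6.55750]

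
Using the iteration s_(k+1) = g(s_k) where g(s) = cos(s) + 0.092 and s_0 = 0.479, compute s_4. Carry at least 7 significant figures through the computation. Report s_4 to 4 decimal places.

s_1 = g(0.479000) = 0.979456
s_2 = g(0.979456) = 0.649474
s_3 = g(0.649474) = 0.888402
s_4 = g(0.888402) = 0.722653

0.7227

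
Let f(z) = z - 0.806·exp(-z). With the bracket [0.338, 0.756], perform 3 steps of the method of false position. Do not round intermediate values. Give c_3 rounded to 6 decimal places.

False-position update: c = (a·f(b) − b·f(a))/(f(b) − f(a)); replace the endpoint whose sign matches f(c).
f(0.338000) = -0.236835, f(0.756000) = 0.377550
step 1: c = 0.499132, f(c) = 0.009844 > 0 → new bracket [0.338000, 0.499132]
step 2: c = 0.492702, f(c) = 0.000258 > 0 → new bracket [0.338000, 0.492702]
step 3: c = 0.492534, f(c) = 0.000007 > 0 → new bracket [0.338000, 0.492534]

0.492534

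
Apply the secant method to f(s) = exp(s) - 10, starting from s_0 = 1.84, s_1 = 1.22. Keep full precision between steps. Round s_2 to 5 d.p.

f(s_0) = -3.703462, f(s_1) = -6.612812
s_2 = 1.220000 - (-6.612812)·(1.220000 - 1.840000)/(-6.612812 - (-3.703462)) = 2.629230; f(s_2) = 3.863089

2.62923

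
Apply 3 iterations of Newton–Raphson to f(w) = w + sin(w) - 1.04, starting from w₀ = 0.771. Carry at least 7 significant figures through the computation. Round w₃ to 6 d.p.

f'(w) = 1 + cos(w)
w_0 = 0.771000: f = 0.427853, f' = 1.717214 → w_1 = 0.771000 - (0.427853)/(1.717214) = 0.521845
w_1 = 0.521845: f = -0.019675, f' = 1.866901 → w_2 = 0.521845 - (-0.019675)/(1.866901) = 0.532384
w_2 = 0.532384: f = -0.000028, f' = 1.861600 → w_3 = 0.532384 - (-0.000028)/(1.861600) = 0.532399

0.532399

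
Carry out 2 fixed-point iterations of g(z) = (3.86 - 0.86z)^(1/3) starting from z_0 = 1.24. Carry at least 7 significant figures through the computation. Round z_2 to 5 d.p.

z_1 = g(1.240000) = 1.408385
z_2 = g(1.408385) = 1.383617

1.38362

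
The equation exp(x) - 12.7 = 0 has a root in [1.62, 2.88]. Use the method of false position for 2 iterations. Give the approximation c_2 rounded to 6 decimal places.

2.514352

f(1.620000) = -7.646910, f(2.880000) = 5.114273
step 1: c = 2.375032, f(c) = -1.948639 < 0 → new bracket [2.375032, 2.880000]
step 2: c = 2.514352, f(c) = -0.341407 < 0 → new bracket [2.514352, 2.880000]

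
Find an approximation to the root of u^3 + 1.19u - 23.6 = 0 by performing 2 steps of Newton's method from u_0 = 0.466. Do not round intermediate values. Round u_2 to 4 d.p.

Newton update: u ← u − f(u)/f'(u).
f'(u) = 3u^2 + 1.19
u_0 = 0.466000: f = -22.944265, f' = 1.841468 → u_1 = 0.466000 - (-22.944265)/(1.841468) = 12.925769
u_1 = 12.925769: f = 2151.360876, f' = 502.416488 → u_2 = 12.925769 - (2151.360876)/(502.416488) = 8.643742

8.6437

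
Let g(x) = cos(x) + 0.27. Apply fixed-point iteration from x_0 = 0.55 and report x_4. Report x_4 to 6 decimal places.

x_1 = g(0.550000) = 1.122525
x_2 = g(1.122525) = 0.703409
x_3 = g(0.703409) = 1.032642
x_4 = g(1.032642) = 0.782552

0.782552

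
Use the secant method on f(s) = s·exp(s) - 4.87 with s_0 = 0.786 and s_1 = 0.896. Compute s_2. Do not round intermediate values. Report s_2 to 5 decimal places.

1.52199

f(s_0) = -3.145044, f(s_1) = -2.674993
s_2 = 0.896000 - (-2.674993)·(0.896000 - 0.786000)/(-2.674993 - (-3.145044)) = 1.521995; f(s_2) = 2.102796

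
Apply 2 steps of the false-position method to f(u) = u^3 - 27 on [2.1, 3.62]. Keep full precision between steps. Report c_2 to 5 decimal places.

f(2.100000) = -17.739000, f(3.620000) = 20.437928
step 1: c = 2.806272, f(c) = -4.900161 < 0 → new bracket [2.806272, 3.620000]
step 2: c = 2.963639, f(c) = -0.969884 < 0 → new bracket [2.963639, 3.620000]

2.96364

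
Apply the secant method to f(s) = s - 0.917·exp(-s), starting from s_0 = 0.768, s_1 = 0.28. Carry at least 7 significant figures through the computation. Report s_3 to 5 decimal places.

f(s_0) = 0.342567, f(s_1) = -0.413054
s_2 = 0.280000 - (-0.413054)·(0.280000 - 0.768000)/(-0.413054 - (0.342567)) = 0.546761; f(s_2) = 0.015982
s_3 = 0.546761 - (0.015982)·(0.546761 - 0.280000)/(0.015982 - (-0.413054)) = 0.536824; f(s_3) = 0.000744

0.53682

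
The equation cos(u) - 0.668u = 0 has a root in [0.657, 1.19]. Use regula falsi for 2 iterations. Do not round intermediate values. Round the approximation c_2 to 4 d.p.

False-position update: c = (a·f(b) − b·f(a))/(f(b) − f(a)); replace the endpoint whose sign matches f(c).
f(0.657000) = 0.352952, f(1.190000) = -0.423260
step 1: c = 0.899361, f(c) = 0.021337 > 0 → new bracket [0.899361, 1.190000]
step 2: c = 0.913309, f(c) = 0.001039 > 0 → new bracket [0.913309, 1.190000]

0.9133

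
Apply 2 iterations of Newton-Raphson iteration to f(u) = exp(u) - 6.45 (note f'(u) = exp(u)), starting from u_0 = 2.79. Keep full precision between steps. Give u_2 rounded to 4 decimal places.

u_0 = 2.790000: f = 9.831020, f' = 16.281020 → u_1 = 2.790000 - (9.831020)/(16.281020) = 2.186167
u_1 = 2.186167: f = 2.451028, f' = 8.901028 → u_2 = 2.186167 - (2.451028)/(8.901028) = 1.910802

1.9108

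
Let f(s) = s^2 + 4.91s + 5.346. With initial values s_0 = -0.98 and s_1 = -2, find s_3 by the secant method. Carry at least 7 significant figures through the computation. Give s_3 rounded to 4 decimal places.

f(s_0) = 1.494600, f(s_1) = -0.474000
s_2 = -2.000000 - (-0.474000)·(-2.000000 - -0.980000)/(-0.474000 - (1.494600)) = -1.754404; f(s_2) = -0.190190
s_3 = -1.754404 - (-0.190190)·(-1.754404 - -2.000000)/(-0.190190 - (-0.474000)) = -1.589822; f(s_3) = 0.067508

-1.5898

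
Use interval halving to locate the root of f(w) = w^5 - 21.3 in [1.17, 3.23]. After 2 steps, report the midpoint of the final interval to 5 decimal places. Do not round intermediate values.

1.94250

f(1.170000) = -19.107552, f(3.230000) = 330.270650 (opposite signs)
step 1: m = 2.200000, f(m) = 30.236320 > 0 → root in [1.170000, 2.200000]
step 2: m = 1.685000, f(m) = -7.716880 < 0 → root in [1.685000, 2.200000]
Midpoint of [1.685000, 2.200000] = 1.942500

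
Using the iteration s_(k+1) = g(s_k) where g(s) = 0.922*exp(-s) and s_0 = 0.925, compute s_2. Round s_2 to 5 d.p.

0.63966

s_1 = g(0.925000) = 0.365602
s_2 = g(0.365602) = 0.639664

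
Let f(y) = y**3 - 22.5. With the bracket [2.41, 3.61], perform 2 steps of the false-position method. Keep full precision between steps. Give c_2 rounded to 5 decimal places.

2.79825

f(2.410000) = -8.502479, f(3.610000) = 24.545881
step 1: c = 2.718729, f(c) = -2.404557 < 0 → new bracket [2.718729, 3.610000]
step 2: c = 2.798249, f(c) = -0.589154 < 0 → new bracket [2.798249, 3.610000]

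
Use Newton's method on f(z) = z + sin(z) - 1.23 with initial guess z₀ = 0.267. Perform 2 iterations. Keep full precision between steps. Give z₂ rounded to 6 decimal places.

0.635982

f'(z) = 1 + cos(z)
z_0 = 0.267000: f = -0.699161, f' = 1.964567 → z_1 = 0.267000 - (-0.699161)/(1.964567) = 0.622886
z_1 = 0.622886: f = -0.023733, f' = 1.812198 → z_2 = 0.622886 - (-0.023733)/(1.812198) = 0.635982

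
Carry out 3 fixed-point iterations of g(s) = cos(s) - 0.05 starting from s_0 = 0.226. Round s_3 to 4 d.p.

0.8014

s_1 = g(0.226000) = 0.924571
s_2 = g(0.924571) = 0.552178
s_3 = g(0.552178) = 0.801384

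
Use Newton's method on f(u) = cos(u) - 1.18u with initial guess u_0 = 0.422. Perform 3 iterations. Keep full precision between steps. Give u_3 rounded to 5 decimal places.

0.66623

f'(u) = -sin(u) - 1.18
u_0 = 0.422000: f = 0.414312, f' = -1.589586 → u_1 = 0.422000 - (0.414312)/(-1.589586) = 0.682641
u_1 = 0.682641: f = -0.029607, f' = -1.810845 → u_2 = 0.682641 - (-0.029607)/(-1.810845) = 0.666291
u_2 = 0.666291: f = -0.000104, f' = -1.798075 → u_3 = 0.666291 - (-0.000104)/(-1.798075) = 0.666233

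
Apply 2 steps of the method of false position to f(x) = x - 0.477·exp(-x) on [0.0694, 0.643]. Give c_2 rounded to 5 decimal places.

0.34001

f(0.069400) = -0.375619, f(0.643000) = 0.392235
step 1: c = 0.349994, f(c) = 0.013855 > 0 → new bracket [0.069400, 0.349994]
step 2: c = 0.340012, f(c) = 0.000501 > 0 → new bracket [0.069400, 0.340012]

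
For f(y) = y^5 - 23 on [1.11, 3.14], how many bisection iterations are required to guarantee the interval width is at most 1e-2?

Initial width b − a = 3.14 − 1.11 = 2.030000.
After n steps the width is (b−a)/2^n; need (b−a)/2^n ≤ 1e-2.
So n ≥ log₂(2.030000/1e-2) = log₂(203.0000) ≈ 7.6653.
Hence n = 8.

8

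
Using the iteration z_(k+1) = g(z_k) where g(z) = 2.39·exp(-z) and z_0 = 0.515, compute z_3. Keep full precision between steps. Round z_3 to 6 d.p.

z_1 = g(0.515000) = 1.428026
z_2 = g(1.428026) = 0.573078
z_3 = g(0.573078) = 1.347452

1.347452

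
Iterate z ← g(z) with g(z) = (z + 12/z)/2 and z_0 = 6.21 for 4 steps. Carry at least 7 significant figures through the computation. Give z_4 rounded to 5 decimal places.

3.46410

z_1 = g(6.210000) = 4.071184
z_2 = g(4.071184) = 3.509365
z_3 = g(3.509365) = 3.464394
z_4 = g(3.464394) = 3.464102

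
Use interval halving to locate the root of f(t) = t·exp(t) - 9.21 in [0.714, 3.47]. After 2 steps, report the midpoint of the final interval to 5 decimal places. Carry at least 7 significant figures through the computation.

f(0.714000) = -7.751910, f(3.470000) = 102.304496 (opposite signs)
step 1: m = 2.092000, f(m) = 7.737504 > 0 → root in [0.714000, 2.092000]
step 2: m = 1.403000, f(m) = -3.503460 < 0 → root in [1.403000, 2.092000]
Midpoint of [1.403000, 2.092000] = 1.747500

1.74750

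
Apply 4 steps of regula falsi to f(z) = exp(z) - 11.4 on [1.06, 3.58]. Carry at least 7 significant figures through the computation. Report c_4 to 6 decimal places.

f(1.060000) = -8.513629, f(3.580000) = 24.473541
step 1: c = 1.710385, f(c) = -5.868912 < 0 → new bracket [1.710385, 3.580000]
step 2: c = 2.072010, f(c) = -3.459231 < 0 → new bracket [2.072010, 3.580000]
step 3: c = 2.258762, f(c) = -1.828771 < 0 → new bracket [2.258762, 3.580000]
step 4: c = 2.350626, f(c) = -0.907866 < 0 → new bracket [2.350626, 3.580000]

2.350626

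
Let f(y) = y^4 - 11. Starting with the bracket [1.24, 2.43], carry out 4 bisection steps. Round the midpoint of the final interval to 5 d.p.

f(1.240000) = -8.635786, f(2.430000) = 23.867844 (opposite signs)
step 1: m = 1.835000, f(m) = 0.338204 > 0 → root in [1.240000, 1.835000]
step 2: m = 1.537500, f(m) = -5.411947 < 0 → root in [1.537500, 1.835000]
step 3: m = 1.686250, f(m) = -2.914854 < 0 → root in [1.686250, 1.835000]
step 4: m = 1.760625, f(m) = -1.391238 < 0 → root in [1.760625, 1.835000]
Midpoint of [1.760625, 1.835000] = 1.797813

1.79781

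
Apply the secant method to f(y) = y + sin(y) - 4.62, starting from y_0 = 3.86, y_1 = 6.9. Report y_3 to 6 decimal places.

5.285862

Secant update: y_(k+1) = y_k − f(y_k)·(y_k − y_(k-1))/(f(y_k) − f(y_(k-1))).
f(y_0) = -1.418186, f(y_1) = 2.858440
y_2 = 6.900000 - (2.858440)·(6.900000 - 3.860000)/(2.858440 - (-1.418186)) = 4.868105; f(y_2) = -0.739796
y_3 = 4.868105 - (-0.739796)·(4.868105 - 6.900000)/(-0.739796 - (2.858440)) = 5.285862; f(y_3) = -0.174160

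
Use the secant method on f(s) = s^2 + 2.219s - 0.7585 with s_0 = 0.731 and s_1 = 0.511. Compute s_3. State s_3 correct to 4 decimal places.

0.3028

f(s_0) = 1.397950, f(s_1) = 0.636530
s_2 = 0.511000 - (0.636530)·(0.511000 - 0.731000)/(0.636530 - (1.397950)) = 0.327085; f(s_2) = 0.074286
s_3 = 0.327085 - (0.074286)·(0.327085 - 0.511000)/(0.074286 - (0.636530)) = 0.302785; f(s_3) = 0.005060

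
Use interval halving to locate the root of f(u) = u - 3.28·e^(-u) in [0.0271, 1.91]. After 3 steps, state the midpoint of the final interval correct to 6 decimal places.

f(0.027100) = -3.165206, f(1.910000) = 1.424296 (opposite signs)
step 1: m = 0.968550, f(m) = -0.276647 < 0 → root in [0.968550, 1.910000]
step 2: m = 1.439275, f(m) = 0.661588 > 0 → root in [0.968550, 1.439275]
step 3: m = 1.203912, f(m) = 0.219853 > 0 → root in [0.968550, 1.203912]
Midpoint of [0.968550, 1.203912] = 1.086231

1.086231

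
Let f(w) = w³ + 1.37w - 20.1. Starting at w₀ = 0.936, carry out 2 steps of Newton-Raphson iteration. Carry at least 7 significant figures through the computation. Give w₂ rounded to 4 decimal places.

f'(w) = 3w² + 1.37
w_0 = 0.936000: f = -17.997654, f' = 3.998288 → w_1 = 0.936000 - (-17.997654)/(3.998288) = 5.437340
w_1 = 5.437340: f = 148.102308, f' = 90.064002 → w_2 = 5.437340 - (148.102308)/(90.064002) = 3.792928

3.7929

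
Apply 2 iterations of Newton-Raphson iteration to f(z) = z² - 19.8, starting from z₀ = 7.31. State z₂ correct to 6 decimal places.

4.480975

Newton update: z ← z − f(z)/f'(z).
f'(z) = 2z
z_0 = 7.310000: f = 33.636100, f' = 14.620000 → z_1 = 7.310000 - (33.636100)/(14.620000) = 5.009309
z_1 = 5.009309: f = 5.293178, f' = 10.018618 → z_2 = 5.009309 - (5.293178)/(10.018618) = 4.480975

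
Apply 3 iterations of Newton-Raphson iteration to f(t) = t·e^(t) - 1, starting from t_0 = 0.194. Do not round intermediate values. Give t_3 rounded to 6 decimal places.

Newton update: t ← t − f(t)/f'(t).
f'(t) = (t + 1)·e^(t)
t_0 = 0.194000: f = -0.764465, f' = 1.449631 → t_1 = 0.194000 - (-0.764465)/(1.449631) = 0.721352
t_1 = 0.721352: f = 0.483973, f' = 3.541185 → t_2 = 0.721352 - (0.483973)/(3.541185) = 0.584682
t_2 = 0.584682: f = 0.049165, f' = 2.843585 → t_3 = 0.584682 - (0.049165)/(2.843585) = 0.567392

0.567392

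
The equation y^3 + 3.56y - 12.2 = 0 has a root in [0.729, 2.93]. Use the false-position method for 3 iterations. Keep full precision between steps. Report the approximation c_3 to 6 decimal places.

False-position update: c = (a·f(b) − b·f(a))/(f(b) − f(a)); replace the endpoint whose sign matches f(c).
f(0.729000) = -9.217340, f(2.930000) = 23.384557
step 1: c = 1.351276, f(c) = -4.922103 < 0 → new bracket [1.351276, 2.930000]
step 2: c = 1.625792, f(c) = -2.114887 < 0 → new bracket [1.625792, 2.930000]
step 3: c = 1.733961, f(c) = -0.813734 < 0 → new bracket [1.733961, 2.930000]

1.733961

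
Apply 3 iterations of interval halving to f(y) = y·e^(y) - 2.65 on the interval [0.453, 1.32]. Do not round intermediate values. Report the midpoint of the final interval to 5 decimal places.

0.94069

f(0.453000) = -1.937420, f(1.320000) = 2.291316 (opposite signs)
step 1: m = 0.886500, f(m) = -0.498800 < 0 → root in [0.886500, 1.320000]
step 2: m = 1.103250, f(m) = 0.675135 > 0 → root in [0.886500, 1.103250]
step 3: m = 0.994875, f(m) = 0.040526 > 0 → root in [0.886500, 0.994875]
Midpoint of [0.886500, 0.994875] = 0.940688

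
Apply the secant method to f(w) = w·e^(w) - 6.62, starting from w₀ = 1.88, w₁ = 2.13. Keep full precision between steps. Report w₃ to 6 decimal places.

1.539990

Secant update: w_(k+1) = w_k − f(w_k)·(w_k − w_(k-1))/(f(w_k) − f(w_(k-1))).
f(w_0) = 5.700589, f(w_1) = 11.303666
w_2 = 2.130000 - (11.303666)·(2.130000 - 1.880000)/(11.303666 - (5.700589)) = 1.625649; f(w_2) = 1.641089
w_3 = 1.625649 - (1.641089)·(1.625649 - 2.130000)/(1.641089 - (11.303666)) = 1.539990; f(w_3) = 0.563355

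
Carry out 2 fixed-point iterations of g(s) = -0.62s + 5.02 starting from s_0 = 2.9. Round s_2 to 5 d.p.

3.02236

s_1 = g(2.900000) = 3.222000
s_2 = g(3.222000) = 3.022360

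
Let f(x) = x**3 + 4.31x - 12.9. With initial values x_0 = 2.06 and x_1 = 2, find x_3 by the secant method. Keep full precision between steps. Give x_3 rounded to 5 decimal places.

Secant update: x_(k+1) = x_k − f(x_k)·(x_k − x_(k-1))/(f(x_k) − f(x_(k-1))).
f(x_0) = 4.720416, f(x_1) = 3.720000
x_2 = 2.000000 - (3.720000)·(2.000000 - 2.060000)/(3.720000 - (4.720416)) = 1.776893; f(x_2) = 0.368677
x_3 = 1.776893 - (0.368677)·(1.776893 - 2.000000)/(0.368677 - (3.720000)) = 1.752349; f(x_3) = 0.033609

1.75235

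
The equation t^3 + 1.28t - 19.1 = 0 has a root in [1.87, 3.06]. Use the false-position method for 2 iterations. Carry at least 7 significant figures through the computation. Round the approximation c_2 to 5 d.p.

False-position update: c = (a·f(b) − b·f(a))/(f(b) − f(a)); replace the endpoint whose sign matches f(c).
f(1.870000) = -10.167197, f(3.060000) = 13.469416
step 1: c = 2.381874, f(c) = -2.538061 < 0 → new bracket [2.381874, 3.060000]
step 2: c = 2.489394, f(c) = -0.486596 < 0 → new bracket [2.489394, 3.060000]

2.48939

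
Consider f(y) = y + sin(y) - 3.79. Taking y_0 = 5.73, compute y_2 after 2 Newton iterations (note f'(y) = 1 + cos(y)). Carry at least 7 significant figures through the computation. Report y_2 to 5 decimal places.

y_0 = 5.730000: f = 1.414600, f' = 1.850855 → y_1 = 5.730000 - (1.414600)/(1.850855) = 4.965705
y_1 = 4.965705: f = 0.207618, f' = 1.250615 → y_2 = 4.965705 - (0.207618)/(1.250615) = 4.799692

4.79969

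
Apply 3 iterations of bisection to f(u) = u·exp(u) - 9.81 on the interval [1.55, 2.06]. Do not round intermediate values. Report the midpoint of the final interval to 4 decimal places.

1.7094

f(1.550000) = -2.507221, f(2.060000) = 6.352698 (opposite signs)
step 1: m = 1.805000, f(m) = 1.164348 > 0 → root in [1.550000, 1.805000]
step 2: m = 1.677500, f(m) = -0.831754 < 0 → root in [1.677500, 1.805000]
step 3: m = 1.741250, f(m) = 0.122908 > 0 → root in [1.677500, 1.741250]
Midpoint of [1.677500, 1.741250] = 1.709375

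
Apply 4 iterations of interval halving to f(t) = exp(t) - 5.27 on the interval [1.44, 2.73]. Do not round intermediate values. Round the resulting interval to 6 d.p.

[1.601250, 1.681875]

f(1.440000) = -1.049304, f(2.730000) = 10.062887 (opposite signs)
step 1: m = 2.085000, f(m) = 2.774591 > 0 → root in [1.440000, 2.085000]
step 2: m = 1.762500, f(m) = 0.556987 > 0 → root in [1.440000, 1.762500]
step 3: m = 1.601250, f(m) = -0.310772 < 0 → root in [1.601250, 1.762500]
step 4: m = 1.681875, f(m) = 0.105626 > 0 → root in [1.601250, 1.681875]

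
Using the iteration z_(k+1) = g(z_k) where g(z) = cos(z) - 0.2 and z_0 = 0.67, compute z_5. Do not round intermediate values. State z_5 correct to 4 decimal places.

z_1 = g(0.670000) = 0.583822
z_2 = g(0.583822) = 0.634362
z_3 = g(0.634362) = 0.605450
z_4 = g(0.605450) = 0.622246
z_5 = g(0.622246) = 0.612571

0.6126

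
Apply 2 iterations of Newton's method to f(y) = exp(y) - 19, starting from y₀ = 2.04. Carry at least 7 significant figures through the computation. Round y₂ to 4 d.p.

Newton update: y ← y − f(y)/f'(y).
f'(y) = exp(y)
y_0 = 2.040000: f = -11.309391, f' = 7.690609 → y_1 = 2.040000 - (-11.309391)/(7.690609) = 3.510546
y_1 = 3.510546: f = 14.466519, f' = 33.466519 → y_2 = 3.510546 - (14.466519)/(33.466519) = 3.078277

3.0783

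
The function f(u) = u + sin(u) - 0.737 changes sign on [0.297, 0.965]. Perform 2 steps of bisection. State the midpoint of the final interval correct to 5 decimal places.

0.38050

f(0.297000) = -0.147347, f(0.965000) = 1.050049 (opposite signs)
step 1: m = 0.631000, f(m) = 0.483952 > 0 → root in [0.297000, 0.631000]
step 2: m = 0.464000, f(m) = 0.174529 > 0 → root in [0.297000, 0.464000]
Midpoint of [0.297000, 0.464000] = 0.380500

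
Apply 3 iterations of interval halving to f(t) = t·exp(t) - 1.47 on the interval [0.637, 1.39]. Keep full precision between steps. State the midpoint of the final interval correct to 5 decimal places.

f(0.637000) = -0.265560, f(1.390000) = 4.110642 (opposite signs)
step 1: m = 1.013500, f(m) = 1.322423 > 0 → root in [0.637000, 1.013500]
step 2: m = 0.825250, f(m) = 0.413593 > 0 → root in [0.637000, 0.825250]
step 3: m = 0.731125, f(m) = 0.048851 > 0 → root in [0.637000, 0.731125]
Midpoint of [0.637000, 0.731125] = 0.684063

0.68406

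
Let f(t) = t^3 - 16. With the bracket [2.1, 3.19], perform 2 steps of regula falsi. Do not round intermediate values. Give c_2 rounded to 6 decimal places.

False-position update: c = (a·f(b) − b·f(a))/(f(b) − f(a)); replace the endpoint whose sign matches f(c).
f(2.100000) = -6.739000, f(3.190000) = 16.461759
step 1: c = 2.416606, f(c) = -1.887050 < 0 → new bracket [2.416606, 3.190000]
step 2: c = 2.496145, f(c) = -0.447175 < 0 → new bracket [2.496145, 3.190000]

2.496145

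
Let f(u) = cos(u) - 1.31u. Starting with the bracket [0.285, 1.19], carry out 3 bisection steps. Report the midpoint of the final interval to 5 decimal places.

0.56781

f(0.285000) = 0.586312, f(1.190000) = -1.187240 (opposite signs)
step 1: m = 0.737500, f(m) = -0.225973 < 0 → root in [0.285000, 0.737500]
step 2: m = 0.511250, f(m) = 0.202396 > 0 → root in [0.511250, 0.737500]
step 3: m = 0.624375, f(m) = -0.006603 < 0 → root in [0.511250, 0.624375]
Midpoint of [0.511250, 0.624375] = 0.567812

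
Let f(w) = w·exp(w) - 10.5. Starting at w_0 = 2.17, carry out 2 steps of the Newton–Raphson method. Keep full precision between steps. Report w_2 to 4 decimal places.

f'(w) = (w + 1)·exp(w)
w_0 = 2.170000: f = 8.505476, f' = 27.763760 → w_1 = 2.170000 - (8.505476)/(27.763760) = 1.863648
w_1 = 1.863648: f = 1.515341, f' = 18.462556 → w_2 = 1.863648 - (1.515341)/(18.462556) = 1.781572

1.7816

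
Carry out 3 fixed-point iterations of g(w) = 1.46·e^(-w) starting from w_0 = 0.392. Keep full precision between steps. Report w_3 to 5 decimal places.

w_1 = g(0.392000) = 0.986528
w_2 = g(0.986528) = 0.544389
w_3 = g(0.544389) = 0.847087

0.84709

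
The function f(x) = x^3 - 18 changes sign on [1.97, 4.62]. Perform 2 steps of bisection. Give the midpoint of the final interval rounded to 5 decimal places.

f(1.970000) = -10.354627, f(4.620000) = 80.611128 (opposite signs)
step 1: m = 3.295000, f(m) = 17.773897 > 0 → root in [1.970000, 3.295000]
step 2: m = 2.632500, f(m) = 0.243373 > 0 → root in [1.970000, 2.632500]
Midpoint of [1.970000, 2.632500] = 2.301250

2.30125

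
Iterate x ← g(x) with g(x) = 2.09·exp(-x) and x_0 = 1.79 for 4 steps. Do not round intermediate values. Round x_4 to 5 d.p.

x_1 = g(1.790000) = 0.348947
x_2 = g(0.348947) = 1.474350
x_3 = g(1.474350) = 0.478458
x_4 = g(0.478458) = 1.295253

1.29525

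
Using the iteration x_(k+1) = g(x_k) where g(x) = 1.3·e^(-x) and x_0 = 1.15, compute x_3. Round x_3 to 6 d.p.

0.549373

x_1 = g(1.150000) = 0.411628
x_2 = g(0.411628) = 0.861342
x_3 = g(0.861342) = 0.549373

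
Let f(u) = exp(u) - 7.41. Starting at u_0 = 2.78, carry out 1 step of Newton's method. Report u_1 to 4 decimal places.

f'(u) = exp(u)
u_0 = 2.780000: f = 8.709021, f' = 16.119021 → u_1 = 2.780000 - (8.709021)/(16.119021) = 2.239705

2.2397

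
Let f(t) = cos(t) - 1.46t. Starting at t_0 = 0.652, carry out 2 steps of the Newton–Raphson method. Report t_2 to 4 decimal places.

f'(t) = -sin(t) - 1.46
t_0 = 0.652000: f = -0.157048, f' = -2.066777 → t_1 = 0.652000 - (-0.157048)/(-2.066777) = 0.576013
t_1 = 0.576013: f = -0.002338, f' = -2.004685 → t_2 = 0.576013 - (-0.002338)/(-2.004685) = 0.574847

0.5748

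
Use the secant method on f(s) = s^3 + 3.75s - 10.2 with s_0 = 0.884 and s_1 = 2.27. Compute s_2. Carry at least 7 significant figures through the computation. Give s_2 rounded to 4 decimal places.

1.4138

f(s_0) = -6.194193, f(s_1) = 10.009583
s_2 = 2.270000 - (10.009583)·(2.270000 - 0.884000)/(10.009583 - (-6.194193)) = 1.413824; f(s_2) = -2.072068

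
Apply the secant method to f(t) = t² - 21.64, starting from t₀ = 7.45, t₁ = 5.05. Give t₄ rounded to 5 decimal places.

4.65192

f(t_0) = 33.862500, f(t_1) = 3.862500
t_2 = 5.050000 - (3.862500)·(5.050000 - 7.450000)/(3.862500 - (33.862500)) = 4.741000; f(t_2) = 0.837081
t_3 = 4.741000 - (0.837081)·(4.741000 - 5.050000)/(0.837081 - (3.862500)) = 4.655505; f(t_3) = 0.033727
t_4 = 4.655505 - (0.033727)·(4.655505 - 4.741000)/(0.033727 - (0.837081)) = 4.651916; f(t_4) = 0.000320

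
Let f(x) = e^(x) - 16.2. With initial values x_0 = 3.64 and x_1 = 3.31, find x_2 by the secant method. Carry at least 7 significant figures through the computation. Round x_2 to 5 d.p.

f(x_0) = 21.891837, f(x_1) = 11.185125
x_2 = 3.310000 - (11.185125)·(3.310000 - 3.640000)/(11.185125 - (21.891837)) = 2.965254; f(x_2) = 3.199638

2.96525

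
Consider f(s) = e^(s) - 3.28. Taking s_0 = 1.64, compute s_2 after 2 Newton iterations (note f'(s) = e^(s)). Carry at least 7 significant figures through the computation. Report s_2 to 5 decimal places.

1.19164

s_0 = 1.640000: f = 1.875170, f' = 5.155170 → s_1 = 1.640000 - (1.875170)/(5.155170) = 1.276255
s_1 = 1.276255: f = 0.303194, f' = 3.583194 → s_2 = 1.276255 - (0.303194)/(3.583194) = 1.191639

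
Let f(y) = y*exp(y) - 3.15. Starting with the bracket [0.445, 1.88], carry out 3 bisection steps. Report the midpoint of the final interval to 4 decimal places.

1.0728

f(0.445000) = -2.455582, f(1.880000) = 9.170589 (opposite signs)
step 1: m = 1.162500, f(m) = 0.567580 > 0 → root in [0.445000, 1.162500]
step 2: m = 0.803750, f(m) = -1.354501 < 0 → root in [0.803750, 1.162500]
step 3: m = 0.983125, f(m) = -0.522308 < 0 → root in [0.983125, 1.162500]
Midpoint of [0.983125, 1.162500] = 1.072812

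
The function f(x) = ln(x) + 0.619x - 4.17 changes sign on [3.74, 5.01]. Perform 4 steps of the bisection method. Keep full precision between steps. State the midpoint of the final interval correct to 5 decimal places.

f(3.740000) = -0.535854, f(5.010000) = 0.542626 (opposite signs)
step 1: m = 4.375000, f(m) = 0.014032 > 0 → root in [3.740000, 4.375000]
step 2: m = 4.057500, f(m) = -0.257840 < 0 → root in [4.057500, 4.375000]
step 3: m = 4.216250, f(m) = -0.121195 < 0 → root in [4.216250, 4.375000]
step 4: m = 4.295625, f(m) = -0.053411 < 0 → root in [4.295625, 4.375000]
Midpoint of [4.295625, 4.375000] = 4.335313

4.33531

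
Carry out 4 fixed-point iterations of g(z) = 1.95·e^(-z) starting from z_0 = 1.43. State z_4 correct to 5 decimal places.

z_1 = g(1.430000) = 0.466652
z_2 = g(0.466652) = 1.222841
z_3 = g(1.222841) = 0.574065
z_4 = g(0.574065) = 1.098300

1.09830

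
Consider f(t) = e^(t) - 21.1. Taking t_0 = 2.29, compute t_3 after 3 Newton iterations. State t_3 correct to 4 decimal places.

f'(t) = e^(t)
t_0 = 2.290000: f = -11.225062, f' = 9.874938 → t_1 = 2.290000 - (-11.225062)/(9.874938) = 3.426722
t_1 = 3.426722: f = 9.675605, f' = 30.775605 → t_2 = 3.426722 - (9.675605)/(30.775605) = 3.112330
t_2 = 3.112330: f = 1.373353, f' = 22.473353 → t_3 = 3.112330 - (1.373353)/(22.473353) = 3.051220

3.0512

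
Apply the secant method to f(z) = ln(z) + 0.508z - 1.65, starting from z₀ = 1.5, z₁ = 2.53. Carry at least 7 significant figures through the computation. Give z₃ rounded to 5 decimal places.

1.93950

f(z_0) = -0.482535, f(z_1) = 0.563459
z_2 = 2.530000 - (0.563459)·(2.530000 - 1.500000)/(0.563459 - (-0.482535)) = 1.975156; f(z_2) = 0.034027
z_3 = 1.975156 - (0.034027)·(1.975156 - 2.530000)/(0.034027 - (0.563459)) = 1.939496; f(z_3) = -0.002308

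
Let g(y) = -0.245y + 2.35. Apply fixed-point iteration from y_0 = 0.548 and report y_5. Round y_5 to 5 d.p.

1.88873

y_1 = g(0.548000) = 2.215740
y_2 = g(2.215740) = 1.807144
y_3 = g(1.807144) = 1.907250
y_4 = g(1.907250) = 1.882724
y_5 = g(1.882724) = 1.888733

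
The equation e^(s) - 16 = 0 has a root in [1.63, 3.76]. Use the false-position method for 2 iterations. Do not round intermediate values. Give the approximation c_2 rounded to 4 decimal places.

f(1.630000) = -10.896125, f(3.760000) = 26.948426
step 1: c = 2.243265, f(c) = -6.575947 < 0 → new bracket [2.243265, 3.760000]
step 2: c = 2.540779, f(c) = -3.310446 < 0 → new bracket [2.540779, 3.760000]

2.5408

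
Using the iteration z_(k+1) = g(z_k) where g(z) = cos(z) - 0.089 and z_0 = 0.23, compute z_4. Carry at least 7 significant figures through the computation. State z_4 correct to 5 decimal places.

0.63144

z_1 = g(0.230000) = 0.884666
z_2 = g(0.884666) = 0.544548
z_3 = g(0.544548) = 0.766362
z_4 = g(0.766362) = 0.631439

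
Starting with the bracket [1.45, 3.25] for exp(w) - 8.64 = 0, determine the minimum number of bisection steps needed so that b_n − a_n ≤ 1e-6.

21

Initial width b − a = 3.25 − 1.45 = 1.800000.
After n steps the width is (b−a)/2^n; need (b−a)/2^n ≤ 1e-6.
So n ≥ log₂(1.800000/1e-6) = log₂(1800000.0000) ≈ 20.7796.
Hence n = 21.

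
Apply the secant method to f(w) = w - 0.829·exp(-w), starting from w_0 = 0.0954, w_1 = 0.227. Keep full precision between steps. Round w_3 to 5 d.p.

Secant update: w_(k+1) = w_k − f(w_k)·(w_k − w_(k-1))/(f(w_k) − f(w_(k-1))).
f(w_0) = -0.658169, f(w_1) = -0.433647
w_2 = 0.227000 - (-0.433647)·(0.227000 - 0.095400)/(-0.433647 - (-0.658169)) = 0.481176; f(w_2) = -0.031192
w_3 = 0.481176 - (-0.031192)·(0.481176 - 0.227000)/(-0.031192 - (-0.433647)) = 0.500876; f(w_3) = -0.001498

0.50088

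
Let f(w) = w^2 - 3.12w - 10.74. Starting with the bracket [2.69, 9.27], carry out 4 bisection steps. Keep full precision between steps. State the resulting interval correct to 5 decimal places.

f(2.690000) = -11.896700, f(9.270000) = 46.270500 (opposite signs)
step 1: m = 5.980000, f(m) = 6.362800 > 0 → root in [2.690000, 5.980000]
step 2: m = 4.335000, f(m) = -5.472975 < 0 → root in [4.335000, 5.980000]
step 3: m = 5.157500, f(m) = -0.231594 < 0 → root in [5.157500, 5.980000]
step 4: m = 5.568750, f(m) = 2.896477 > 0 → root in [5.157500, 5.568750]

[5.15750, 5.56875]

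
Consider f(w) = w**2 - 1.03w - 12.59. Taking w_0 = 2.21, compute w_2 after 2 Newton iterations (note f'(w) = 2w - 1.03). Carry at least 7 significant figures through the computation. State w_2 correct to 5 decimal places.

w_0 = 2.210000: f = -9.982200, f' = 3.390000 → w_1 = 2.210000 - (-9.982200)/(3.390000) = 5.154602
w_1 = 5.154602: f = 8.670680, f' = 9.279204 → w_2 = 5.154602 - (8.670680)/(9.279204) = 4.220181

4.22018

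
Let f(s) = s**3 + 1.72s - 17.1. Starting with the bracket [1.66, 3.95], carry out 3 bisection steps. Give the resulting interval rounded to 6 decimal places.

f(1.660000) = -9.670504, f(3.950000) = 51.323875 (opposite signs)
step 1: m = 2.805000, f(m) = 9.794410 > 0 → root in [1.660000, 2.805000]
step 2: m = 2.232500, f(m) = -2.133194 < 0 → root in [2.232500, 2.805000]
step 3: m = 2.518750, f(m) = 3.211456 > 0 → root in [2.232500, 2.518750]

[2.232500, 2.518750]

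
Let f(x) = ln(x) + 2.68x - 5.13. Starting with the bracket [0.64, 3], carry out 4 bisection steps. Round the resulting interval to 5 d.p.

[1.67250, 1.82000]

f(0.640000) = -3.861087, f(3.000000) = 4.008612 (opposite signs)
step 1: m = 1.820000, f(m) = 0.346437 > 0 → root in [0.640000, 1.820000]
step 2: m = 1.230000, f(m) = -1.626586 < 0 → root in [1.230000, 1.820000]
step 3: m = 1.525000, f(m) = -0.621006 < 0 → root in [1.525000, 1.820000]
step 4: m = 1.672500, f(m) = -0.133380 < 0 → root in [1.672500, 1.820000]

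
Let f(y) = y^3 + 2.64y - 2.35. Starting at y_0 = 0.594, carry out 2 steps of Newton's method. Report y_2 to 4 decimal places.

f'(y) = 3y^2 + 2.64
y_0 = 0.594000: f = -0.572255, f' = 3.698508 → y_1 = 0.594000 - (-0.572255)/(3.698508) = 0.748726
y_1 = 0.748726: f = 0.046365, f' = 4.321772 → y_2 = 0.748726 - (0.046365)/(4.321772) = 0.737998

0.7380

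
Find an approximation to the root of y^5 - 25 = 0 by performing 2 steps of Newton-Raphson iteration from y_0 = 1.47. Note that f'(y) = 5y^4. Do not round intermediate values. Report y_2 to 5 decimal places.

1.99364

y_0 = 1.470000: f = -18.135851, f' = 23.347444 → y_1 = 1.470000 - (-18.135851)/(23.347444) = 2.246781
y_1 = 2.246781: f = 32.253723, f' = 127.412780 → y_2 = 2.246781 - (32.253723)/(127.412780) = 1.993637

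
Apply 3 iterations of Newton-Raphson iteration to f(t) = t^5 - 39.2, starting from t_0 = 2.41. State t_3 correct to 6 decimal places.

2.082874

f'(t) = 5t^4
t_0 = 2.410000: f = 42.099002, f' = 168.670128 → t_1 = 2.410000 - (42.099002)/(168.670128) = 2.160406
t_1 = 2.160406: f = 7.862736, f' = 108.921031 → t_2 = 2.160406 - (7.862736)/(108.921031) = 2.088219
t_2 = 2.088219: f = 0.508183, f' = 95.076681 → t_3 = 2.088219 - (0.508183)/(95.076681) = 2.082874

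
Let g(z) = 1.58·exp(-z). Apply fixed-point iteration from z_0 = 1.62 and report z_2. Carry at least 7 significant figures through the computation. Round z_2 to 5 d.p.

z_1 = g(1.620000) = 0.312680
z_2 = g(0.312680) = 1.155745

1.15574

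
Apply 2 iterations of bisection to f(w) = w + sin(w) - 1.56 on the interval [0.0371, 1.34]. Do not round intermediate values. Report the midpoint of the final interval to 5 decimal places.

0.85141

f(0.037100) = -1.485809, f(1.340000) = 0.753485 (opposite signs)
step 1: m = 0.688550, f(m) = -0.236032 < 0 → root in [0.688550, 1.340000]
step 2: m = 1.014275, f(m) = 0.303373 > 0 → root in [0.688550, 1.014275]
Midpoint of [0.688550, 1.014275] = 0.851413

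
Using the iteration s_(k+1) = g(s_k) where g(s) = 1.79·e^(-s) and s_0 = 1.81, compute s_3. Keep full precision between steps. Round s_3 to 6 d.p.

0.470837

s_1 = g(1.810000) = 0.292941
s_2 = g(0.292941) = 1.335459
s_3 = g(1.335459) = 0.470837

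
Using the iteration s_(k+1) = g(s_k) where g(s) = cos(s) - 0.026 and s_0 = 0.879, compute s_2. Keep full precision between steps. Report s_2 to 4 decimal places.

s_1 = g(0.879000) = 0.611922
s_2 = g(0.611922) = 0.792546

0.7925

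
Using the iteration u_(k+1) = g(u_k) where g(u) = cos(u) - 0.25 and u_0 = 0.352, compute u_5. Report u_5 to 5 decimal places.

u_1 = g(0.352000) = 0.688685
u_2 = g(0.688685) = 0.522082
u_3 = g(0.522082) = 0.616783
u_4 = g(0.616783) = 0.565744
u_5 = g(0.565744) = 0.594190

0.59419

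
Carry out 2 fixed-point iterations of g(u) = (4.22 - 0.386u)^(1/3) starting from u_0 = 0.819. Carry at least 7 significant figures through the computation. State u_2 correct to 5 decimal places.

u_1 = g(0.819000) = 1.574581
u_2 = g(1.574581) = 1.534350

1.53435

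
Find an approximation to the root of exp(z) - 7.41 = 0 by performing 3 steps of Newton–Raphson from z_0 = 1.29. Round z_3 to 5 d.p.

2.00397

Newton update: z ← z − f(z)/f'(z).
f'(z) = exp(z)
z_0 = 1.290000: f = -3.777213, f' = 3.632787 → z_1 = 1.290000 - (-3.777213)/(3.632787) = 2.329757
z_1 = 2.329757: f = 2.865439, f' = 10.275439 → z_2 = 2.329757 - (2.865439)/(10.275439) = 2.050894
z_2 = 2.050894: f = 0.364845, f' = 7.774845 → z_3 = 2.050894 - (0.364845)/(7.774845) = 2.003967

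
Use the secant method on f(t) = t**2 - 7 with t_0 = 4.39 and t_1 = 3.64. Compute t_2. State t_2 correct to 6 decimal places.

f(t_0) = 12.272100, f(t_1) = 6.249600
t_2 = 3.640000 - (6.249600)·(3.640000 - 4.390000)/(6.249600 - (12.272100)) = 2.861719; f(t_2) = 1.189433

2.861719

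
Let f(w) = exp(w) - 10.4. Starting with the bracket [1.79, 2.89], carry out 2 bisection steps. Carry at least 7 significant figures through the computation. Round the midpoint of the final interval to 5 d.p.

f(1.790000) = -4.410548, f(2.890000) = 7.593310 (opposite signs)
step 1: m = 2.340000, f(m) = -0.018763 < 0 → root in [2.340000, 2.890000]
step 2: m = 2.615000, f(m) = 3.267216 > 0 → root in [2.340000, 2.615000]
Midpoint of [2.340000, 2.615000] = 2.477500

2.47750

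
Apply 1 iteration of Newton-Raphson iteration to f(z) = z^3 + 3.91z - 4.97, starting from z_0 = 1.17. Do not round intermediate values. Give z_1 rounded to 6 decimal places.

f'(z) = 3z^2 + 3.91
z_0 = 1.170000: f = 1.206313, f' = 8.016700 → z_1 = 1.170000 - (1.206313)/(8.016700) = 1.019525

1.019525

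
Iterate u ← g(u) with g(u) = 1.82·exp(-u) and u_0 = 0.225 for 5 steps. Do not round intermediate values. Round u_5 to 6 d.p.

1.045756

u_1 = g(0.225000) = 1.453300
u_2 = g(1.453300) = 0.425512
u_3 = g(0.425512) = 1.189252
u_4 = g(1.189252) = 0.554097
u_5 = g(0.554097) = 1.045756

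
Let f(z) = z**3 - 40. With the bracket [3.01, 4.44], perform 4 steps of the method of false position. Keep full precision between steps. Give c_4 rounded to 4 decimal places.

f(3.010000) = -12.729099, f(4.440000) = 47.528384
step 1: c = 3.312081, f(c) = -3.666883 < 0 → new bracket [3.312081, 4.440000]
step 2: c = 3.392868, f(c) = -0.942811 < 0 → new bracket [3.392868, 4.440000]
step 3: c = 3.413236, f(c) = -0.235188 < 0 → new bracket [3.413236, 4.440000]
step 4: c = 3.418292, f(c) = -0.058224 < 0 → new bracket [3.418292, 4.440000]

3.4183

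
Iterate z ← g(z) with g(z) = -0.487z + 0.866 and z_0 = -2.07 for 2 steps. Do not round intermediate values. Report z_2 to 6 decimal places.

z_1 = g(-2.070000) = 1.874090
z_2 = g(1.874090) = -0.046682

-0.046682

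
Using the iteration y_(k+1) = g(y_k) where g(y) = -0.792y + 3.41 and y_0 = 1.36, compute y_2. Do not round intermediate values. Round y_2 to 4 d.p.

1.5624

y_1 = g(1.360000) = 2.332880
y_2 = g(2.332880) = 1.562359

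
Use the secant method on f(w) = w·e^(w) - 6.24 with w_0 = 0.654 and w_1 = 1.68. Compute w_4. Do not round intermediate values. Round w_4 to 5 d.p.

1.45787

Secant update: w_(k+1) = w_k − f(w_k)·(w_k − w_(k-1))/(f(w_k) − f(w_(k-1))).
f(w_0) = -4.982215, f(w_1) = 2.774134
w_2 = 1.680000 - (2.774134)·(1.680000 - 0.654000)/(2.774134 - (-4.982215)) = 1.313041; f(w_2) = -1.358820
w_3 = 1.313041 - (-1.358820)·(1.313041 - 1.680000)/(-1.358820 - (2.774134)) = 1.433689; f(w_3) = -0.226906
w_4 = 1.433689 - (-0.226906)·(1.433689 - 1.313041)/(-0.226906 - (-1.358820)) = 1.457874; f(w_4) = 0.024215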